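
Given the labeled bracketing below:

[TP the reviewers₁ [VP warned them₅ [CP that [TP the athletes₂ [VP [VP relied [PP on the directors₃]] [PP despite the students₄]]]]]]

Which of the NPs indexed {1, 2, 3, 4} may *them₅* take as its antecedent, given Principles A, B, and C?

none

*them* is a pronoun, so Principle B applies: it must be free in its binding domain.
Binding domain of *them₅*: the matrix TP, whose subject is the reviewers₁.
*the reviewers₁* c-commands the pronoun within its binding domain → coindexation would violate Principle B.
*the athletes₂*: the pronoun c-commands this R-expression → coindexation would violate Principle C on *the athletes₂*.
*the directors₃*: the pronoun c-commands this R-expression → coindexation would violate Principle C on *the directors₃*.
*the students₄*: the pronoun c-commands this R-expression → coindexation would violate Principle C on *the students₄*.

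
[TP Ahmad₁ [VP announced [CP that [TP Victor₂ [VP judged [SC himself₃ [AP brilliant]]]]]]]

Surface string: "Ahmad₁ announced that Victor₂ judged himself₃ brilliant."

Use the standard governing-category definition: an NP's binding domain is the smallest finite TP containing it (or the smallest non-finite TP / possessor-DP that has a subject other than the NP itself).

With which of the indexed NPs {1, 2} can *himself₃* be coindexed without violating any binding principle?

{2}

*himself* is an anaphor, so Principle A applies: it must be bound in its binding domain.
Binding domain of *himself₃*: the embedded TP, whose subject is Victor₂.
*Ahmad₁* c-commands the anaphor but is outside its binding domain → cannot satisfy Principle A.
*Victor₂* c-commands the anaphor within its binding domain → licit binder.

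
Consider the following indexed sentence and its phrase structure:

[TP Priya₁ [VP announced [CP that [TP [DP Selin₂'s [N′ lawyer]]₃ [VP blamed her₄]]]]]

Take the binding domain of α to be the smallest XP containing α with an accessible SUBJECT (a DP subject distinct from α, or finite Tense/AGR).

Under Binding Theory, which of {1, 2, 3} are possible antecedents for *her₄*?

*her* is a pronoun, so Principle B applies: it must be free in its binding domain.
Binding domain of *her₄*: the embedded TP, whose subject is [Selin₂'s lawyer]₃.
*Priya₁* c-commands the pronoun but from outside its binding domain, and is not c-commanded by it → coindexation permitted.
*Selin₂* and the pronoun do not c-command one another → neither Principle B nor Principle C is at stake; coindexation permitted.
*[Selin₂'s lawyer]₃* c-commands the pronoun within its binding domain → coindexation would violate Principle B.

{1, 2}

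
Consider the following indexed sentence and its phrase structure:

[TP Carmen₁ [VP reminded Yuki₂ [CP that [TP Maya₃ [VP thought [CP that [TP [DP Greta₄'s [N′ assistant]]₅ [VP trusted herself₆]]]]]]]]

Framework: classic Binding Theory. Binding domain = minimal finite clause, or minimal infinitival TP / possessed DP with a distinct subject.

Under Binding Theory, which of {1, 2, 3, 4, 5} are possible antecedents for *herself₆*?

{5}

*herself* is an anaphor, so Principle A applies: it must be bound in its binding domain.
Binding domain of *herself₆*: the embedded TP, whose subject is [Greta₄'s assistant]₅.
*Carmen₁* c-commands the anaphor but is outside its binding domain → cannot satisfy Principle A.
*Yuki₂* c-commands the anaphor but is outside its binding domain → cannot satisfy Principle A.
*Maya₃* c-commands the anaphor but is outside its binding domain → cannot satisfy Principle A.
*Greta₄* does not c-command the anaphor → cannot bind it.
*[Greta₄'s assistant]₅* c-commands the anaphor within its binding domain → licit binder.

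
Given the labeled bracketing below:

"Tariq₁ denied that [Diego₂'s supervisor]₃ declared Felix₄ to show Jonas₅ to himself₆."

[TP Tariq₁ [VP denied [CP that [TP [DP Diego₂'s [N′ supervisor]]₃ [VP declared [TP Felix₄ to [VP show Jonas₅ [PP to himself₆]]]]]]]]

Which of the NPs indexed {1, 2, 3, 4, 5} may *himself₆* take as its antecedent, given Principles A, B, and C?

*himself* is an anaphor, so Principle A applies: it must be bound in its binding domain.
Binding domain of *himself₆*: the embedded TP, whose subject is Felix₄.
*Tariq₁* c-commands the anaphor but is outside its binding domain → cannot satisfy Principle A.
*Diego₂* does not c-command the anaphor → cannot bind it.
*[Diego₂'s supervisor]₃* c-commands the anaphor but is outside its binding domain → cannot satisfy Principle A.
*Felix₄* c-commands the anaphor within its binding domain → licit binder.
*Jonas₅* c-commands the anaphor within its binding domain → licit binder.

{4, 5}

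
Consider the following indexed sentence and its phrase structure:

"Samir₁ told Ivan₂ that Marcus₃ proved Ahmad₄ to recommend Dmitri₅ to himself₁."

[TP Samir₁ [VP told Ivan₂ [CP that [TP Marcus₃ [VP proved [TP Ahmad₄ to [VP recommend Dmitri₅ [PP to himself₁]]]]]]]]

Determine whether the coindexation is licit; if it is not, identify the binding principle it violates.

Principle A

The two coindexed NPs are *Samir₁* and *himself₁*.
*himself₁* is an anaphor. Principle A requires it to be bound within its binding domain — the embedded TP, whose subject is Ahmad₄.
Within that domain it is c-commanded by *Ahmad₄*, *Dmitri₅*, none of which share its index.
*Samir₁* does c-command the anaphor, but from outside its binding domain.
The anaphor is unbound in its domain → Principle A violation.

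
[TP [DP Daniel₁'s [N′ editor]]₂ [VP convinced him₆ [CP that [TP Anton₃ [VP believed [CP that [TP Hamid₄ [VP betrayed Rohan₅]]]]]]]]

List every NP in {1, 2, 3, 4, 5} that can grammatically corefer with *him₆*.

*him* is a pronoun, so Principle B applies: it must be free in its binding domain.
Binding domain of *him₆*: the matrix TP, whose subject is [Daniel₁'s editor]₂.
*Daniel₁* and the pronoun do not c-command one another → neither Principle B nor Principle C is at stake; coindexation permitted.
*[Daniel₁'s editor]₂* c-commands the pronoun within its binding domain → coindexation would violate Principle B.
*Anton₃*: the pronoun c-commands this R-expression → coindexation would violate Principle C on *Anton₃*.
*Hamid₄*: the pronoun c-commands this R-expression → coindexation would violate Principle C on *Hamid₄*.
*Rohan₅*: the pronoun c-commands this R-expression → coindexation would violate Principle C on *Rohan₅*.

{1}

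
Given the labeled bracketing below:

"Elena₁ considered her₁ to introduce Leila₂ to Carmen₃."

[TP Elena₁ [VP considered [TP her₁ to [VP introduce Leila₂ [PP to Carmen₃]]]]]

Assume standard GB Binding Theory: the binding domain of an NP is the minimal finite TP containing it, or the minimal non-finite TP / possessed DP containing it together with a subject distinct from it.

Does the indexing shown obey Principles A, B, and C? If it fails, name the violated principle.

The two coindexed NPs are *Elena₁* and *her₁*.
*her₁* is a pronoun. Its binding domain is the matrix TP, whose subject is Elena₁.
*Elena₁* c-commands it within that domain and carries the same index.
The pronoun is locally bound → Principle B violation.

Principle B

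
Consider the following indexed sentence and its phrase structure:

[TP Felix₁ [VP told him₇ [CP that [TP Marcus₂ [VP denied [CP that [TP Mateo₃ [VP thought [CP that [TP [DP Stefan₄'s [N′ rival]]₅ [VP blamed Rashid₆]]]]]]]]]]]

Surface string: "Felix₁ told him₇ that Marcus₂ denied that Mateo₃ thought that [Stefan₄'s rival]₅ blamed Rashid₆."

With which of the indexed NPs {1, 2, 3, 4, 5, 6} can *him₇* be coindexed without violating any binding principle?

*him* is a pronoun, so Principle B applies: it must be free in its binding domain.
Binding domain of *him₇*: the matrix TP, whose subject is Felix₁.
*Felix₁* c-commands the pronoun within its binding domain → coindexation would violate Principle B.
*Marcus₂*: the pronoun c-commands this R-expression → coindexation would violate Principle C on *Marcus₂*.
*Mateo₃*: the pronoun c-commands this R-expression → coindexation would violate Principle C on *Mateo₃*.
*Stefan₄*: the pronoun c-commands this R-expression → coindexation would violate Principle C on *Stefan₄*.
*[Stefan₄'s rival]₅*: the pronoun c-commands this R-expression → coindexation would violate Principle C on *[Stefan₄'s rival]₅*.
*Rashid₆*: the pronoun c-commands this R-expression → coindexation would violate Principle C on *Rashid₆*.

none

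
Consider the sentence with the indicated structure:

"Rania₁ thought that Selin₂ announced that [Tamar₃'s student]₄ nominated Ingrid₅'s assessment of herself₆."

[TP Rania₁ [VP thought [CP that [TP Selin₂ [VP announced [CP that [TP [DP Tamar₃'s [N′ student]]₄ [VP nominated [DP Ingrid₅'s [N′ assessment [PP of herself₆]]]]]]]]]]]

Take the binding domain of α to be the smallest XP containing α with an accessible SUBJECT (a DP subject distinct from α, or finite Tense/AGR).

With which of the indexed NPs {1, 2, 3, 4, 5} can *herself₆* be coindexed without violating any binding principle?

{5}

*herself* is an anaphor, so Principle A applies: it must be bound in its binding domain.
Binding domain of *herself₆*: the possessed DP, whose subject is Ingrid₅.
*Rania₁* c-commands the anaphor but is outside its binding domain → cannot satisfy Principle A.
*Selin₂* c-commands the anaphor but is outside its binding domain → cannot satisfy Principle A.
*Tamar₃* does not c-command the anaphor → cannot bind it.
*[Tamar₃'s student]₄* c-commands the anaphor but is outside its binding domain → cannot satisfy Principle A.
*Ingrid₅* c-commands the anaphor within its binding domain → licit binder.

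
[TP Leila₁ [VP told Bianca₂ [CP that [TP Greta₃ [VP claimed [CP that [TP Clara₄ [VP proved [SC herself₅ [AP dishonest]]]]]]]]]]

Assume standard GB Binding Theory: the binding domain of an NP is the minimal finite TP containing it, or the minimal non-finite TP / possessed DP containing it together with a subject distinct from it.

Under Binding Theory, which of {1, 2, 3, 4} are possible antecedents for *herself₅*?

*herself* is an anaphor, so Principle A applies: it must be bound in its binding domain.
Binding domain of *herself₅*: the embedded TP, whose subject is Clara₄.
*Leila₁* c-commands the anaphor but is outside its binding domain → cannot satisfy Principle A.
*Bianca₂* c-commands the anaphor but is outside its binding domain → cannot satisfy Principle A.
*Greta₃* c-commands the anaphor but is outside its binding domain → cannot satisfy Principle A.
*Clara₄* c-commands the anaphor within its binding domain → licit binder.

{4}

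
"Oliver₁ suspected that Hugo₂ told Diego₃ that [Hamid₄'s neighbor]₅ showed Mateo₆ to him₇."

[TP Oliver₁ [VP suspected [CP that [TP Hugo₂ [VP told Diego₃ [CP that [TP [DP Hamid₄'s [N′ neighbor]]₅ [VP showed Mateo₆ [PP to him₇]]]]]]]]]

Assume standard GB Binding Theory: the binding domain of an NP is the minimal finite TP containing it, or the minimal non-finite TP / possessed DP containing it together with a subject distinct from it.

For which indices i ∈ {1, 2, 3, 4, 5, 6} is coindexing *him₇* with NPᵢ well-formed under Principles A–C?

*him* is a pronoun, so Principle B applies: it must be free in its binding domain.
Binding domain of *him₇*: the embedded TP, whose subject is [Hamid₄'s neighbor]₅.
*Oliver₁* c-commands the pronoun but from outside its binding domain, and is not c-commanded by it → coindexation permitted.
*Hugo₂* c-commands the pronoun but from outside its binding domain, and is not c-commanded by it → coindexation permitted.
*Diego₃* c-commands the pronoun but from outside its binding domain, and is not c-commanded by it → coindexation permitted.
*Hamid₄* and the pronoun do not c-command one another → neither Principle B nor Principle C is at stake; coindexation permitted.
*[Hamid₄'s neighbor]₅* c-commands the pronoun within its binding domain → coindexation would violate Principle B.
*Mateo₆* c-commands the pronoun within its binding domain → coindexation would violate Principle B.

{1, 2, 3, 4}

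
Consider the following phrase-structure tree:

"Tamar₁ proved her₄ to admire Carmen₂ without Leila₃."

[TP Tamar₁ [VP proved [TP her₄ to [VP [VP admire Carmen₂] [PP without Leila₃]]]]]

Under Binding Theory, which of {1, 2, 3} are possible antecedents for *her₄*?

*her* is a pronoun, so Principle B applies: it must be free in its binding domain.
Binding domain of *her₄*: the matrix TP, whose subject is Tamar₁.
*Tamar₁* c-commands the pronoun within its binding domain → coindexation would violate Principle B.
*Carmen₂*: the pronoun c-commands this R-expression → coindexation would violate Principle C on *Carmen₂*.
*Leila₃*: the pronoun c-commands this R-expression → coindexation would violate Principle C on *Leila₃*.

none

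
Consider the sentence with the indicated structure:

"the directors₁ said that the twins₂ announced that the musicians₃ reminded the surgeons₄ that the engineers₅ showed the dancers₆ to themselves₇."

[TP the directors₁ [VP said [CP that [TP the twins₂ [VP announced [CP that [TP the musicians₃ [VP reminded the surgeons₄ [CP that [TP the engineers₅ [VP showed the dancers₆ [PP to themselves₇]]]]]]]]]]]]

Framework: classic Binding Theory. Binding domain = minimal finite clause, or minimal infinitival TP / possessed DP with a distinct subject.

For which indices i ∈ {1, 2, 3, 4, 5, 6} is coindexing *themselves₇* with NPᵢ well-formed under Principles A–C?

{5, 6}

*themselves* is an anaphor, so Principle A applies: it must be bound in its binding domain.
Binding domain of *themselves₇*: the embedded TP, whose subject is the engineers₅.
*the directors₁* c-commands the anaphor but is outside its binding domain → cannot satisfy Principle A.
*the twins₂* c-commands the anaphor but is outside its binding domain → cannot satisfy Principle A.
*the musicians₃* c-commands the anaphor but is outside its binding domain → cannot satisfy Principle A.
*the surgeons₄* c-commands the anaphor but is outside its binding domain → cannot satisfy Principle A.
*the engineers₅* c-commands the anaphor within its binding domain → licit binder.
*the dancers₆* c-commands the anaphor within its binding domain → licit binder.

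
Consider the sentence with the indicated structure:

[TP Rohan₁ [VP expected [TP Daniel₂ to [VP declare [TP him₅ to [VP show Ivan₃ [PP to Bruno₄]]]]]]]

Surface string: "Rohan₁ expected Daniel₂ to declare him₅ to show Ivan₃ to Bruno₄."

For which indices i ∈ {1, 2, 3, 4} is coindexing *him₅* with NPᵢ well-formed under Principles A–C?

{1}

*him* is a pronoun, so Principle B applies: it must be free in its binding domain.
Binding domain of *him₅*: the embedded TP, whose subject is Daniel₂.
*Rohan₁* c-commands the pronoun but from outside its binding domain, and is not c-commanded by it → coindexation permitted.
*Daniel₂* c-commands the pronoun within its binding domain → coindexation would violate Principle B.
*Ivan₃*: the pronoun c-commands this R-expression → coindexation would violate Principle C on *Ivan₃*.
*Bruno₄*: the pronoun c-commands this R-expression → coindexation would violate Principle C on *Bruno₄*.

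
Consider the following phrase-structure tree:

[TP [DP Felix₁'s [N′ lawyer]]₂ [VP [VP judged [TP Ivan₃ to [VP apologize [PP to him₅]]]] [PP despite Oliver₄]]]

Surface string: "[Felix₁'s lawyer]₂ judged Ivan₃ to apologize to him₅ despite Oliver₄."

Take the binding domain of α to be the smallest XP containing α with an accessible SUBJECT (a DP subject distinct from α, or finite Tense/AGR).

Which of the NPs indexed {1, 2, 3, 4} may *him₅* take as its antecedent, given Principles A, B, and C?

{1, 2, 4}

*him* is a pronoun, so Principle B applies: it must be free in its binding domain.
Binding domain of *him₅*: the embedded TP, whose subject is Ivan₃.
*Felix₁* and the pronoun do not c-command one another → neither Principle B nor Principle C is at stake; coindexation permitted.
*[Felix₁'s lawyer]₂* c-commands the pronoun but from outside its binding domain, and is not c-commanded by it → coindexation permitted.
*Ivan₃* c-commands the pronoun within its binding domain → coindexation would violate Principle B.
*Oliver₄* and the pronoun do not c-command one another → neither Principle B nor Principle C is at stake; coindexation permitted.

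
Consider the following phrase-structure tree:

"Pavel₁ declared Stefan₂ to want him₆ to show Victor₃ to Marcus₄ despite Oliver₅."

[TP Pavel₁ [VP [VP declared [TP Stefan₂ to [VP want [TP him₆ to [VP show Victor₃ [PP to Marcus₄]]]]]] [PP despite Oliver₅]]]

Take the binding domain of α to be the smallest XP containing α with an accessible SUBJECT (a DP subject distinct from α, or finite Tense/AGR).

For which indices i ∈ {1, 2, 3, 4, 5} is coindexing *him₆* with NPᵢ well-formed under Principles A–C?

{1, 5}

*him* is a pronoun, so Principle B applies: it must be free in its binding domain.
Binding domain of *him₆*: the embedded TP, whose subject is Stefan₂.
*Pavel₁* c-commands the pronoun but from outside its binding domain, and is not c-commanded by it → coindexation permitted.
*Stefan₂* c-commands the pronoun within its binding domain → coindexation would violate Principle B.
*Victor₃*: the pronoun c-commands this R-expression → coindexation would violate Principle C on *Victor₃*.
*Marcus₄*: the pronoun c-commands this R-expression → coindexation would violate Principle C on *Marcus₄*.
*Oliver₅* and the pronoun do not c-command one another → neither Principle B nor Principle C is at stake; coindexation permitted.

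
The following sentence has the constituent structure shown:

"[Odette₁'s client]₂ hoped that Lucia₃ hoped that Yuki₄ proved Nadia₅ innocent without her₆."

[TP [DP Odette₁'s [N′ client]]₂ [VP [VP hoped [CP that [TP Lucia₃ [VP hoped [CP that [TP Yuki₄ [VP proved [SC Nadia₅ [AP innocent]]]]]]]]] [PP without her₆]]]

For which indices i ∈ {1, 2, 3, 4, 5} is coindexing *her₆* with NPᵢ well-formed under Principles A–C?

{1, 3, 4, 5}

*her* is a pronoun, so Principle B applies: it must be free in its binding domain.
Binding domain of *her₆*: the matrix TP, whose subject is [Odette₁'s client]₂.
*Odette₁* and the pronoun do not c-command one another → neither Principle B nor Principle C is at stake; coindexation permitted.
*[Odette₁'s client]₂* c-commands the pronoun within its binding domain → coindexation would violate Principle B.
*Lucia₃* and the pronoun do not c-command one another → neither Principle B nor Principle C is at stake; coindexation permitted.
*Yuki₄* and the pronoun do not c-command one another → neither Principle B nor Principle C is at stake; coindexation permitted.
*Nadia₅* and the pronoun do not c-command one another → neither Principle B nor Principle C is at stake; coindexation permitted.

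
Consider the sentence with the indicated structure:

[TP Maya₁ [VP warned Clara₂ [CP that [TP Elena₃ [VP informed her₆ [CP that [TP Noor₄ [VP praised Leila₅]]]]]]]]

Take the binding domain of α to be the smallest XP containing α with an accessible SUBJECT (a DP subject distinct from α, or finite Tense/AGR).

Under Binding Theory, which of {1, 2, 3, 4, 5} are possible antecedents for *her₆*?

*her* is a pronoun, so Principle B applies: it must be free in its binding domain.
Binding domain of *her₆*: the embedded TP, whose subject is Elena₃.
*Maya₁* c-commands the pronoun but from outside its binding domain, and is not c-commanded by it → coindexation permitted.
*Clara₂* c-commands the pronoun but from outside its binding domain, and is not c-commanded by it → coindexation permitted.
*Elena₃* c-commands the pronoun within its binding domain → coindexation would violate Principle B.
*Noor₄*: the pronoun c-commands this R-expression → coindexation would violate Principle C on *Noor₄*.
*Leila₅*: the pronoun c-commands this R-expression → coindexation would violate Principle C on *Leila₅*.

{1, 2}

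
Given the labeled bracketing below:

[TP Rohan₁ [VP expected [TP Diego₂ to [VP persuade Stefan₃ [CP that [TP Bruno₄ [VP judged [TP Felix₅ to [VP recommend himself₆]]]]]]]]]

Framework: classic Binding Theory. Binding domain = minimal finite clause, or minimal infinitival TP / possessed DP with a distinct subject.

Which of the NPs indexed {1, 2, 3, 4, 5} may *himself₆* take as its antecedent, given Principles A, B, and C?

{5}

*himself* is an anaphor, so Principle A applies: it must be bound in its binding domain.
Binding domain of *himself₆*: the embedded TP, whose subject is Felix₅.
*Rohan₁* c-commands the anaphor but is outside its binding domain → cannot satisfy Principle A.
*Diego₂* c-commands the anaphor but is outside its binding domain → cannot satisfy Principle A.
*Stefan₃* c-commands the anaphor but is outside its binding domain → cannot satisfy Principle A.
*Bruno₄* c-commands the anaphor but is outside its binding domain → cannot satisfy Principle A.
*Felix₅* c-commands the anaphor within its binding domain → licit binder.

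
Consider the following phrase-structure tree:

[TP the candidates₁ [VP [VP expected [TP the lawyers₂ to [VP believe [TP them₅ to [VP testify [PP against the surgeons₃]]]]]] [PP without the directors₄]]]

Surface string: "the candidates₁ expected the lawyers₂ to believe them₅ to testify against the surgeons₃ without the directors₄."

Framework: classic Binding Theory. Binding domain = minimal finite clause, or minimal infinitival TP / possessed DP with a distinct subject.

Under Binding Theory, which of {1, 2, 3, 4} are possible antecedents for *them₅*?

*them* is a pronoun, so Principle B applies: it must be free in its binding domain.
Binding domain of *them₅*: the embedded TP, whose subject is the lawyers₂.
*the candidates₁* c-commands the pronoun but from outside its binding domain, and is not c-commanded by it → coindexation permitted.
*the lawyers₂* c-commands the pronoun within its binding domain → coindexation would violate Principle B.
*the surgeons₃*: the pronoun c-commands this R-expression → coindexation would violate Principle C on *the surgeons₃*.
*the directors₄* and the pronoun do not c-command one another → neither Principle B nor Principle C is at stake; coindexation permitted.

{1, 4}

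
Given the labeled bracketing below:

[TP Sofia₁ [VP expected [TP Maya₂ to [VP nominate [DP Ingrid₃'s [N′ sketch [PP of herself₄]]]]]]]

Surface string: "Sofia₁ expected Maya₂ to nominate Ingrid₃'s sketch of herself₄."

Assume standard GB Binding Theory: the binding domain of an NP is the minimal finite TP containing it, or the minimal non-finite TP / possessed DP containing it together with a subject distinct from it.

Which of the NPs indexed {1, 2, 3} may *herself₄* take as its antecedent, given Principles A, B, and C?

{3}

*herself* is an anaphor, so Principle A applies: it must be bound in its binding domain.
Binding domain of *herself₄*: the possessed DP, whose subject is Ingrid₃.
*Sofia₁* c-commands the anaphor but is outside its binding domain → cannot satisfy Principle A.
*Maya₂* c-commands the anaphor but is outside its binding domain → cannot satisfy Principle A.
*Ingrid₃* c-commands the anaphor within its binding domain → licit binder.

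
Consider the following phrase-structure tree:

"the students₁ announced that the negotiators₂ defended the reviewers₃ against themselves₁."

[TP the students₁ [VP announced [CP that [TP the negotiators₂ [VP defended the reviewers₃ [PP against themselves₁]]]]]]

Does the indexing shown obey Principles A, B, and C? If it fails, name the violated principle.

Principle A

The two coindexed NPs are *the students₁* and *themselves₁*.
*themselves₁* is an anaphor. Principle A requires it to be bound within its binding domain — the embedded TP, whose subject is the negotiators₂.
Within that domain it is c-commanded by *the negotiators₂*, *the reviewers₃*, none of which share its index.
*the students₁* does c-command the anaphor, but from outside its binding domain.
The anaphor is unbound in its domain → Principle A violation.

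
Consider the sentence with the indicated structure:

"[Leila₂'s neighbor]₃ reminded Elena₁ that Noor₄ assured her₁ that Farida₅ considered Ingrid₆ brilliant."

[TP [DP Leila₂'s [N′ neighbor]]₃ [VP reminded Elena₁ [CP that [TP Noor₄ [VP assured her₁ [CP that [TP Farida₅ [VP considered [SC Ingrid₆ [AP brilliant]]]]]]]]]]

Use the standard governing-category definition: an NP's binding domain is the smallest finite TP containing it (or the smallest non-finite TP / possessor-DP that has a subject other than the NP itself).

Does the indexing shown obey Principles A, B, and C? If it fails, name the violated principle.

The two coindexed NPs are *Elena₁* and *her₁*.
*her₁* is a pronoun; its binding domain is the embedded TP, whose subject is Noor₄. Within that domain it is c-commanded only by *Noor₄*, which carries a different index — the pronoun is free locally, so Principle B holds.
*Elena₁* is an R-expression; *her₁* does not c-command it, and no other NP shares its index, so Principle C is satisfied.
All principles are respected.

grammatical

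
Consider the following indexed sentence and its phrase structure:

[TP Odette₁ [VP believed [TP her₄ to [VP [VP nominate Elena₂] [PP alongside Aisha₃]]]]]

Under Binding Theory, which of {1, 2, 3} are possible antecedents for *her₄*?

*her* is a pronoun, so Principle B applies: it must be free in its binding domain.
Binding domain of *her₄*: the matrix TP, whose subject is Odette₁.
*Odette₁* c-commands the pronoun within its binding domain → coindexation would violate Principle B.
*Elena₂*: the pronoun c-commands this R-expression → coindexation would violate Principle C on *Elena₂*.
*Aisha₃*: the pronoun c-commands this R-expression → coindexation would violate Principle C on *Aisha₃*.

none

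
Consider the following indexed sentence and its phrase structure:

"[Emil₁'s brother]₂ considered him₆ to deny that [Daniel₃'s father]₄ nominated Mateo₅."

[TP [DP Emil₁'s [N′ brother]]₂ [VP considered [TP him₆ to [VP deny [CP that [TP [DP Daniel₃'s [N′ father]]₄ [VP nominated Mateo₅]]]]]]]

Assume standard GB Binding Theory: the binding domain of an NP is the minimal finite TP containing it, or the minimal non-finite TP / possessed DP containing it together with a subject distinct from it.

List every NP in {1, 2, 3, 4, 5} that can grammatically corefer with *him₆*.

{1}

*him* is a pronoun, so Principle B applies: it must be free in its binding domain.
Binding domain of *him₆*: the matrix TP, whose subject is [Emil₁'s brother]₂.
*Emil₁* and the pronoun do not c-command one another → neither Principle B nor Principle C is at stake; coindexation permitted.
*[Emil₁'s brother]₂* c-commands the pronoun within its binding domain → coindexation would violate Principle B.
*Daniel₃*: the pronoun c-commands this R-expression → coindexation would violate Principle C on *Daniel₃*.
*[Daniel₃'s father]₄*: the pronoun c-commands this R-expression → coindexation would violate Principle C on *[Daniel₃'s father]₄*.
*Mateo₅*: the pronoun c-commands this R-expression → coindexation would violate Principle C on *Mateo₅*.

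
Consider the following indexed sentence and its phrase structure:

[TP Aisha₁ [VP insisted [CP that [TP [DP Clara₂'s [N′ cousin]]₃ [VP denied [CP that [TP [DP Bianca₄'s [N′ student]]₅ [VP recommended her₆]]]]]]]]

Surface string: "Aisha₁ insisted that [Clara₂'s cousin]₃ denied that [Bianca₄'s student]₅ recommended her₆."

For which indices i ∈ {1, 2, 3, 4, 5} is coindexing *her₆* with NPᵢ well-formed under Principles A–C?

{1, 2, 3, 4}

*her* is a pronoun, so Principle B applies: it must be free in its binding domain.
Binding domain of *her₆*: the embedded TP, whose subject is [Bianca₄'s student]₅.
*Aisha₁* c-commands the pronoun but from outside its binding domain, and is not c-commanded by it → coindexation permitted.
*Clara₂* and the pronoun do not c-command one another → neither Principle B nor Principle C is at stake; coindexation permitted.
*[Clara₂'s cousin]₃* c-commands the pronoun but from outside its binding domain, and is not c-commanded by it → coindexation permitted.
*Bianca₄* and the pronoun do not c-command one another → neither Principle B nor Principle C is at stake; coindexation permitted.
*[Bianca₄'s student]₅* c-commands the pronoun within its binding domain → coindexation would violate Principle B.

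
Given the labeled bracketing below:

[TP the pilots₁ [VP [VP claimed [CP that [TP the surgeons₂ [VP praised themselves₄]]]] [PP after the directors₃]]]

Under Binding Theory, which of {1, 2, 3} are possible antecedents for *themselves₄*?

{2}

*themselves* is an anaphor, so Principle A applies: it must be bound in its binding domain.
Binding domain of *themselves₄*: the embedded TP, whose subject is the surgeons₂.
*the pilots₁* c-commands the anaphor but is outside its binding domain → cannot satisfy Principle A.
*the surgeons₂* c-commands the anaphor within its binding domain → licit binder.
*the directors₃* does not c-command the anaphor → cannot bind it.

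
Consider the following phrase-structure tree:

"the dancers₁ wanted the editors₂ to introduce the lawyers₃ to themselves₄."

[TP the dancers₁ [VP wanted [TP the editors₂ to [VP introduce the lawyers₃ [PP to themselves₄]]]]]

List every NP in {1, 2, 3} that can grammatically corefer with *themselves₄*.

{2, 3}

*themselves* is an anaphor, so Principle A applies: it must be bound in its binding domain.
Binding domain of *themselves₄*: the embedded TP, whose subject is the editors₂.
*the dancers₁* c-commands the anaphor but is outside its binding domain → cannot satisfy Principle A.
*the editors₂* c-commands the anaphor within its binding domain → licit binder.
*the lawyers₃* c-commands the anaphor within its binding domain → licit binder.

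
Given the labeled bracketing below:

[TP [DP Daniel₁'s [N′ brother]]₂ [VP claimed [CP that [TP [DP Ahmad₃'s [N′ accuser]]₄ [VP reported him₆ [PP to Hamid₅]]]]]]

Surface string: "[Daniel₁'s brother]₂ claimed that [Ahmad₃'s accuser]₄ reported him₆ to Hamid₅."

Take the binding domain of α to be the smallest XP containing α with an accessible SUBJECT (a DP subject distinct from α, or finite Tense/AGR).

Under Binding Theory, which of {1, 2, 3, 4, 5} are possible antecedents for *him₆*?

*him* is a pronoun, so Principle B applies: it must be free in its binding domain.
Binding domain of *him₆*: the embedded TP, whose subject is [Ahmad₃'s accuser]₄.
*Daniel₁* and the pronoun do not c-command one another → neither Principle B nor Principle C is at stake; coindexation permitted.
*[Daniel₁'s brother]₂* c-commands the pronoun but from outside its binding domain, and is not c-commanded by it → coindexation permitted.
*Ahmad₃* and the pronoun do not c-command one another → neither Principle B nor Principle C is at stake; coindexation permitted.
*[Ahmad₃'s accuser]₄* c-commands the pronoun within its binding domain → coindexation would violate Principle B.
*Hamid₅*: the pronoun c-commands this R-expression → coindexation would violate Principle C on *Hamid₅*.

{1, 2, 3}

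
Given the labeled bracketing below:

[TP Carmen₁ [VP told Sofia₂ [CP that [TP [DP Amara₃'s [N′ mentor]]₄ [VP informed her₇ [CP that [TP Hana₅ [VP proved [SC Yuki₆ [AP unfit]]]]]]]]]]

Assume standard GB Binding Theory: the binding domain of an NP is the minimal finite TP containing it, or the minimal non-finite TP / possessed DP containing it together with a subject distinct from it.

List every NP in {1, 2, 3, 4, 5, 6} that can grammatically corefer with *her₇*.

*her* is a pronoun, so Principle B applies: it must be free in its binding domain.
Binding domain of *her₇*: the embedded TP, whose subject is [Amara₃'s mentor]₄.
*Carmen₁* c-commands the pronoun but from outside its binding domain, and is not c-commanded by it → coindexation permitted.
*Sofia₂* c-commands the pronoun but from outside its binding domain, and is not c-commanded by it → coindexation permitted.
*Amara₃* and the pronoun do not c-command one another → neither Principle B nor Principle C is at stake; coindexation permitted.
*[Amara₃'s mentor]₄* c-commands the pronoun within its binding domain → coindexation would violate Principle B.
*Hana₅*: the pronoun c-commands this R-expression → coindexation would violate Principle C on *Hana₅*.
*Yuki₆*: the pronoun c-commands this R-expression → coindexation would violate Principle C on *Yuki₆*.

{1, 2, 3}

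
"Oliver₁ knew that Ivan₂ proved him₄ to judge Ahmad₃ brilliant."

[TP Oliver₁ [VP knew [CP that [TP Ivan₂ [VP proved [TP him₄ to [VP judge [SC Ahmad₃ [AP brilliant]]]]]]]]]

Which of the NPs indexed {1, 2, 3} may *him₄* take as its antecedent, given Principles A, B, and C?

{1}

*him* is a pronoun, so Principle B applies: it must be free in its binding domain.
Binding domain of *him₄*: the embedded TP, whose subject is Ivan₂.
*Oliver₁* c-commands the pronoun but from outside its binding domain, and is not c-commanded by it → coindexation permitted.
*Ivan₂* c-commands the pronoun within its binding domain → coindexation would violate Principle B.
*Ahmad₃*: the pronoun c-commands this R-expression → coindexation would violate Principle C on *Ahmad₃*.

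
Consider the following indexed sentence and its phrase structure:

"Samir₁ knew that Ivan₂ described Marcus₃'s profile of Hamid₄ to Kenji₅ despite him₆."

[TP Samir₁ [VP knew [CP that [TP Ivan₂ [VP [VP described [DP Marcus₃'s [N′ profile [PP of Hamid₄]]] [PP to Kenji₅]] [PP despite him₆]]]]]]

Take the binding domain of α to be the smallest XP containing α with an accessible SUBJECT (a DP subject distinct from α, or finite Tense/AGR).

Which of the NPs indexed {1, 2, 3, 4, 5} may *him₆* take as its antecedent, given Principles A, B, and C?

{1, 3, 4, 5}

*him* is a pronoun, so Principle B applies: it must be free in its binding domain.
Binding domain of *him₆*: the embedded TP, whose subject is Ivan₂.
*Samir₁* c-commands the pronoun but from outside its binding domain, and is not c-commanded by it → coindexation permitted.
*Ivan₂* c-commands the pronoun within its binding domain → coindexation would violate Principle B.
*Marcus₃* and the pronoun do not c-command one another → neither Principle B nor Principle C is at stake; coindexation permitted.
*Hamid₄* and the pronoun do not c-command one another → neither Principle B nor Principle C is at stake; coindexation permitted.
*Kenji₅* and the pronoun do not c-command one another → neither Principle B nor Principle C is at stake; coindexation permitted.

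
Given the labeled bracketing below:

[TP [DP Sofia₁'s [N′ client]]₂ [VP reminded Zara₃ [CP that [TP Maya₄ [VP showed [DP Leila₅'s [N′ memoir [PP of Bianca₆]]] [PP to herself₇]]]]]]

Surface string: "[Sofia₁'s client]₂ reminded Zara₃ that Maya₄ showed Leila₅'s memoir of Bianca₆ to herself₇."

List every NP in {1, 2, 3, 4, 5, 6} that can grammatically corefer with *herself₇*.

{4}

*herself* is an anaphor, so Principle A applies: it must be bound in its binding domain.
Binding domain of *herself₇*: the embedded TP, whose subject is Maya₄.
*Sofia₁* does not c-command the anaphor → cannot bind it.
*[Sofia₁'s client]₂* c-commands the anaphor but is outside its binding domain → cannot satisfy Principle A.
*Zara₃* c-commands the anaphor but is outside its binding domain → cannot satisfy Principle A.
*Maya₄* c-commands the anaphor within its binding domain → licit binder.
*Leila₅* does not c-command the anaphor → cannot bind it.
*Bianca₆* does not c-command the anaphor → cannot bind it.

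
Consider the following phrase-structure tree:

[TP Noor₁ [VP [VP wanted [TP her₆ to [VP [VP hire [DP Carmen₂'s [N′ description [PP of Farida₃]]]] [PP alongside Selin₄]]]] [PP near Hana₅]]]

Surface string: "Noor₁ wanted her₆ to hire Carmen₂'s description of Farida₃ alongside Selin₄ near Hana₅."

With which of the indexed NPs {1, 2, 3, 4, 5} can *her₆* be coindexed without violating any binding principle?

{5}

*her* is a pronoun, so Principle B applies: it must be free in its binding domain.
Binding domain of *her₆*: the matrix TP, whose subject is Noor₁.
*Noor₁* c-commands the pronoun within its binding domain → coindexation would violate Principle B.
*Carmen₂*: the pronoun c-commands this R-expression → coindexation would violate Principle C on *Carmen₂*.
*Farida₃*: the pronoun c-commands this R-expression → coindexation would violate Principle C on *Farida₃*.
*Selin₄*: the pronoun c-commands this R-expression → coindexation would violate Principle C on *Selin₄*.
*Hana₅* and the pronoun do not c-command one another → neither Principle B nor Principle C is at stake; coindexation permitted.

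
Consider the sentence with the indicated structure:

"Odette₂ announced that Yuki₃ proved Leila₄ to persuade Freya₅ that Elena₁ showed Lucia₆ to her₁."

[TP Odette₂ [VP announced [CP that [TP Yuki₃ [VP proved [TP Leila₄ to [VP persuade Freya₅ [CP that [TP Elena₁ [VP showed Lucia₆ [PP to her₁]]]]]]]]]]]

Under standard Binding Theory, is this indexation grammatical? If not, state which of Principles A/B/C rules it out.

The two coindexed NPs are *Elena₁* and *her₁*.
*her₁* is a pronoun. Its binding domain is the embedded TP, whose subject is Elena₁.
*Elena₁* c-commands it within that domain and carries the same index.
The pronoun is locally bound → Principle B violation.

Principle B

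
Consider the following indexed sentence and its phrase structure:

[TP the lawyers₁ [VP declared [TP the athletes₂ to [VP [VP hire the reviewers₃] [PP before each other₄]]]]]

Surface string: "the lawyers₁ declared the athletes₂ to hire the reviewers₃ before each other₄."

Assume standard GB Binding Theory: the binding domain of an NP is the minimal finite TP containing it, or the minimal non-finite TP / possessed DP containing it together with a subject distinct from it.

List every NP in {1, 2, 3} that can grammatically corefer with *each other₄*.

{2}

*each other* is an anaphor, so Principle A applies: it must be bound in its binding domain.
Binding domain of *each other₄*: the embedded TP, whose subject is the athletes₂.
*the lawyers₁* c-commands the anaphor but is outside its binding domain → cannot satisfy Principle A.
*the athletes₂* c-commands the anaphor within its binding domain → licit binder.
*the reviewers₃* does not c-command the anaphor → cannot bind it.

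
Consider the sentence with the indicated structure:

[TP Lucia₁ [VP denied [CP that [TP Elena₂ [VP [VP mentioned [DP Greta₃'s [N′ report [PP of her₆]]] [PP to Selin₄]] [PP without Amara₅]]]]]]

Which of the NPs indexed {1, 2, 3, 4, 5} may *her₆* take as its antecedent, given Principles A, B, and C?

{1, 2, 4, 5}

*her* is a pronoun, so Principle B applies: it must be free in its binding domain.
Binding domain of *her₆*: the possessed DP, whose subject is Greta₃.
*Lucia₁* c-commands the pronoun but from outside its binding domain, and is not c-commanded by it → coindexation permitted.
*Elena₂* c-commands the pronoun but from outside its binding domain, and is not c-commanded by it → coindexation permitted.
*Greta₃* c-commands the pronoun within its binding domain → coindexation would violate Principle B.
*Selin₄* and the pronoun do not c-command one another → neither Principle B nor Principle C is at stake; coindexation permitted.
*Amara₅* and the pronoun do not c-command one another → neither Principle B nor Principle C is at stake; coindexation permitted.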